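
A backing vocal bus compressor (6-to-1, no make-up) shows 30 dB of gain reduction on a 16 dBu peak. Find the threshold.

Gain reduction = 16 − (-14) = 30 dB; output overshoot = GR / (R − 1) = 30 / 5 = 6 dB.
Threshold = output − output overshoot = -14 − 6 = -20 dBu.

-20 dBu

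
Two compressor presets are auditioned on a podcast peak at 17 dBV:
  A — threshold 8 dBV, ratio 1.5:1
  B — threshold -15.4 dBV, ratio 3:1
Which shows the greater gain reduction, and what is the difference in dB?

A: GR = 9 − 9/1.5 = 3 dB.
B: GR = 32.4 − 32.4/3 = 21.6 dB.
B reduces 18.6 dB more.

B, by 18.6 dB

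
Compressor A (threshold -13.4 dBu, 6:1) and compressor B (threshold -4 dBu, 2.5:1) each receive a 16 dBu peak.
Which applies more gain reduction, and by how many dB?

A: 29.4 dB over, compressed to 4.9 dB over, so 24.5 dB of GR.
B: 20 dB over, compressed to 8 dB over, so 12 dB of GR.
Difference: 12.5 dB in favour of A.

A, by 12.5 dB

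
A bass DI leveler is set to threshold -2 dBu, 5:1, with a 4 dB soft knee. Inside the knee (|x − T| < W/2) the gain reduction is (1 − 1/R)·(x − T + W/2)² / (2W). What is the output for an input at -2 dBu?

x − T + W/2 = -2 − (-2) + 2 = 2.
GR = (1 − 1/5) × 2² / 8 = 0.8 × 4 / 8 = 0.4 dB.
Output = -2 − 0.4 = -2.4 dBu.

-2.4 dBu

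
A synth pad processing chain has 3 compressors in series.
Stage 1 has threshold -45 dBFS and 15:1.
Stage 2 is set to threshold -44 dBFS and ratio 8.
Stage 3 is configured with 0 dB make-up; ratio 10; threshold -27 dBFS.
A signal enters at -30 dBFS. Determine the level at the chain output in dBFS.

Stage 1: 15 dB above -45 dBFS, reduced 15:1 to 1 dB above → -44 dBFS.
Stage 2: -44 dBFS is at or below the -44 dBFS threshold — no compression; output -44 dBFS.
Stage 3: below threshold (-44 ≤ -27); passes unchanged; output -44 dBFS.

-44 dBFS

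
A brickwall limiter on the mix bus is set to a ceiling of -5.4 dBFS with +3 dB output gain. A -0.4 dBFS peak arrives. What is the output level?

A brickwall limiter is an ∞:1 compressor: any input above the ceiling is clamped to -5.4 dBFS.
Output gain then adds 3 dB: -5.4 + 3 = -2.4 dBFS.

-2.4 dBFS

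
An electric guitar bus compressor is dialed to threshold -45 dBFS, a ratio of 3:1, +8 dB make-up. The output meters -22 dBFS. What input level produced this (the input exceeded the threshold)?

0 dBFS

Stripping the +8 dB make-up gives -30 dBFS at the gain stage.
That's 15 dB above the -45 dBFS threshold.
Before 3:1 compression the overshoot was 15 × 3 = 45 dB, so input = -45 + 45 = 0 dBFS.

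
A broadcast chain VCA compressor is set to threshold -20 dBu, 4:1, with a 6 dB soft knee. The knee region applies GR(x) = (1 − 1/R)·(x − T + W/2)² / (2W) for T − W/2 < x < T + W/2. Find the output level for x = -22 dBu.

-22.0625 dBu

x − T + W/2 = -22 − (-20) + 3 = 1.
GR = (1 − 1/4) × 1² / 12 = 0.75 × 1 / 12 = 0.0625 dB.
Output = -22 − 0.0625 = -22.0625 dBu.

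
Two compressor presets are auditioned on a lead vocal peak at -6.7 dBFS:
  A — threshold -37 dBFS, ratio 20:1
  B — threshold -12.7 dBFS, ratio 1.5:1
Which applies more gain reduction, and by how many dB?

A: overshoot 30.3 dB → output overshoot 1.515 dB → GR 28.785 dB.
B: overshoot 6 dB → output overshoot 4 dB → GR 2 dB.
Difference: 26.785 dB in favour of A.

A, by 26.785 dB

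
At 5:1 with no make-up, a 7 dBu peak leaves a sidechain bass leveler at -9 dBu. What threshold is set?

-13 dBu

Let T be the threshold. Output overshoot = (input overshoot)/R, so -9 − T = (7 − T)/5.
5·(-9 − T) = 7 − T → 4·T = -45 − 7 = -52.
T = -52/4 = -13 dBu.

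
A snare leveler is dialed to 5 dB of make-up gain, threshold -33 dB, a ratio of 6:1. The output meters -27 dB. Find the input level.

-27 dB

Before make-up, the level was -27 − 5 = -32 dB.
That's 1 dB above the -33 dB threshold.
Input overshoot = R × output overshoot = 6 dB → input = -33 + 6 = -27 dB.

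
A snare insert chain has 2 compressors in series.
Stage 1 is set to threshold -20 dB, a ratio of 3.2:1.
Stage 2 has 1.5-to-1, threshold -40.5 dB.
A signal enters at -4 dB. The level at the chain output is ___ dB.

-23.5 dB

Stage 1: 16 dB above -20 dB, reduced 3.2:1 to 5 dB above → -15 dB.
Stage 2: -15 dB is 25.5 dB over -40.5 dB; at 1.5:1 that becomes 17 dB over, giving -23.5 dB.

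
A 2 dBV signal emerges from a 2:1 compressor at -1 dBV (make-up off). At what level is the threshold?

Input is 6 dB above T (since output overshoot × R = input overshoot: (-1 − T)·2 = 2 − T gives T = -4 dBV).
Check: -4 + (2 − (-4))/2 = -4 + 3 = -1 dBV. ✓

-4 dBV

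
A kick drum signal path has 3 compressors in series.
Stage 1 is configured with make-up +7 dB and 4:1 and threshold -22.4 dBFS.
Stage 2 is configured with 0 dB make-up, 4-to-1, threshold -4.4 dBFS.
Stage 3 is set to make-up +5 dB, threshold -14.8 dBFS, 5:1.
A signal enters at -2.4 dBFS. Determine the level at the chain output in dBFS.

-8.92 dBFS

Stage 1: -2.4 dBFS is 20 dB over -22.4 dBFS; at 4:1 that becomes 5 dB over, giving -17.4 dBFS; +7 dB make-up → -10.4 dBFS.
Stage 2: -10.4 dBFS is at or below the -4.4 dBFS threshold — no compression; output -10.4 dBFS.
Stage 3: overshoot 4.4 dB → 4.4/5 = 0.88 dB → -13.92 dBFS; +5 dB make-up → -8.92 dBFS.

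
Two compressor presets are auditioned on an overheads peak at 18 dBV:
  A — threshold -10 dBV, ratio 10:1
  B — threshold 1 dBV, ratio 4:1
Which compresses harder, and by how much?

A, by 12.45 dB

A: overshoot 28 dB → output overshoot 2.8 dB → GR 25.2 dB.
B: overshoot 17 dB → output overshoot 4.25 dB → GR 12.75 dB.
Difference: 12.45 dB in favour of A.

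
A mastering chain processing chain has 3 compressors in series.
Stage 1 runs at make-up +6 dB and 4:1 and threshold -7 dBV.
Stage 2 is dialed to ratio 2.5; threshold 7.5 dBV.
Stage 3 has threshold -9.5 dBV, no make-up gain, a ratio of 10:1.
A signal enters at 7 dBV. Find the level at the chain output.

-8.3 dBV

Stage 1: 7 dBV is 14 dB over -7 dBV; at 4:1 that becomes 3.5 dB over, giving -3.5 dBV; +6 dB make-up → 2.5 dBV.
Stage 2: 2.5 dBV is at or below the 7.5 dBV threshold — no compression; output 2.5 dBV.
Stage 3: 2.5 dBV is 12 dB over -9.5 dBV; at 10:1 that becomes 1.2 dB over, giving -8.3 dBV.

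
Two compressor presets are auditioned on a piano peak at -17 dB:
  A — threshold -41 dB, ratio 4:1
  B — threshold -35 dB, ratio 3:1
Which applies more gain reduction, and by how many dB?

A, by 6 dB

A: 24 dB over, compressed to 6 dB over, so 18 dB of GR.
B: 18 dB over, compressed to 6 dB over, so 12 dB of GR.
A reduces 6 dB more.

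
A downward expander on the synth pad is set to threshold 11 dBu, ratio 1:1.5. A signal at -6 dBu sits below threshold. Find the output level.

-14.5 dBu

Below threshold, a 1:1.5 expander applies gain = (1.5−1)×(T − x) of attenuation.
(1.5−1) × 17 = 8.5 dB, so output = -6 − 8.5 = -14.5 dBu.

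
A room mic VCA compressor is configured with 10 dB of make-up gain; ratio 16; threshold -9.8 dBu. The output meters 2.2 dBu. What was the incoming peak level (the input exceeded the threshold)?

22.2 dBu

Before make-up, the level was 2.2 − 10 = -7.8 dBu.
The compressed level sits -7.8 − (-9.8) = 2 dB over threshold.
Undo the ratio: input overshoot = 2 × 16 = 32 dB, giving input = 22.2 dBu.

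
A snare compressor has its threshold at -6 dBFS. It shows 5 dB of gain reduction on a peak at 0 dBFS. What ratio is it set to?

Input overshoot = 0 − (-6) = 6 dB.
Output overshoot = 6 − 5 = 1 dB.
Ratio = input overshoot / output overshoot = 6 / 1 = 6.

6:1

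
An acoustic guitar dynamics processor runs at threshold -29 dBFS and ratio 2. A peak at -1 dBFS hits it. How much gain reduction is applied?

14 dB

The signal is 28 dB above threshold.
At 2:1, output sits 28/2 = 14 dB above threshold.
Gain reduction = 28 − 14 = 14 dB.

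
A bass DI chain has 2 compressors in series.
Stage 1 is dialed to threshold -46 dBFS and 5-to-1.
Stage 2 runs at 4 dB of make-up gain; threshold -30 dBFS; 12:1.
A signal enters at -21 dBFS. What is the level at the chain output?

-37 dBFS

Stage 1: 25 dB above -46 dBFS, reduced 5:1 to 5 dB above → -41 dBFS.
Stage 2: -41 dBFS ≤ -30 dBFS, so stage 2 doesn't engage; make-up brings it to -37 dBFS.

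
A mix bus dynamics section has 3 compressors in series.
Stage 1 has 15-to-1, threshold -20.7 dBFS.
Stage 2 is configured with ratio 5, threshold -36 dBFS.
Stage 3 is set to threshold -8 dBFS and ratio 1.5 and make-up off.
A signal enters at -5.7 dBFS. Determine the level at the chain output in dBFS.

Stage 1: overshoot 15 dB → 15/15 = 1 dB → -19.7 dBFS.
Stage 2: 16.3 dB above -36 dBFS, reduced 5:1 to 3.26 dB above → -32.74 dBFS.
Stage 3: below threshold (-32.74 ≤ -8); passes unchanged; output -32.74 dBFS.

-32.74 dBFS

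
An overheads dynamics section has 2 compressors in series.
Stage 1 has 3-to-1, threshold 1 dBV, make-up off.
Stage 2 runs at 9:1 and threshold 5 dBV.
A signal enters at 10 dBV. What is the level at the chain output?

Stage 1: 9 dB above 1 dBV, reduced 3:1 to 3 dB above → 4 dBV.
Stage 2: 4 dBV is at or below the 5 dBV threshold — no compression; output 4 dBV.

4 dBV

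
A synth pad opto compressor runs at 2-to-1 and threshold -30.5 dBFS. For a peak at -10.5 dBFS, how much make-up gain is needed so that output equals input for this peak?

The peak compresses to -30.5 + 20/2 = -20.5 dBFS.
To reach -10.5 dBFS requires -10.5 − (-20.5) = 10 dB of make-up.

10 dB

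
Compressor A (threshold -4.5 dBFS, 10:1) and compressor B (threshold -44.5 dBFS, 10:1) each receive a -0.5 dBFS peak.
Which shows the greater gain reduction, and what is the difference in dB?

A: 4 dB over, compressed to 0.4 dB over, so 3.6 dB of GR.
B: 44 dB over, compressed to 4.4 dB over, so 39.6 dB of GR.
B reduces 36 dB more.

B, by 36 dB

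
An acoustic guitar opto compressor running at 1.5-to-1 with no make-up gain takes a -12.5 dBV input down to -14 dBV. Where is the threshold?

-17 dBV

Input is 4.5 dB above T (since output overshoot × R = input overshoot: (-14 − T)·1.5 = -12.5 − T gives T = -17 dBV).
Check: -17 + (-12.5 − (-17))/1.5 = -17 + 3 = -14 dBV. ✓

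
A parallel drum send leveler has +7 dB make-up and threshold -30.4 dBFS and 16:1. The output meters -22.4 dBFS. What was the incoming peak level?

-14.4 dBFS

Remove make-up: -22.4 − 7 = -29.4 dBFS.
That's 1 dB above the -30.4 dBFS threshold.
Undo the ratio: input overshoot = 1 × 16 = 16 dB, giving input = -14.4 dBFS.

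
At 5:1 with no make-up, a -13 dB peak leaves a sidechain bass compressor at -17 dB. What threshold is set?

Gain reduction = -13 − (-17) = 4 dB; output overshoot = GR / (R − 1) = 4 / 4 = 1 dB.
Threshold = output − output overshoot = -17 − 1 = -18 dB.

-18 dB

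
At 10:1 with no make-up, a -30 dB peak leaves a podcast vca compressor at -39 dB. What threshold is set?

Input is 10 dB above T (since output overshoot × R = input overshoot: (-39 − T)·10 = -30 − T gives T = -40 dB).
Check: -40 + (-30 − (-40))/10 = -40 + 1 = -39 dB. ✓

-40 dB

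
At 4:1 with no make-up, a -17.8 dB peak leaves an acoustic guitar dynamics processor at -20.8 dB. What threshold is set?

Gain reduction = -17.8 − (-20.8) = 3 dB; output overshoot = GR / (R − 1) = 3 / 3 = 1 dB.
Threshold = output − output overshoot = -20.8 − 1 = -21.8 dB.

-21.8 dB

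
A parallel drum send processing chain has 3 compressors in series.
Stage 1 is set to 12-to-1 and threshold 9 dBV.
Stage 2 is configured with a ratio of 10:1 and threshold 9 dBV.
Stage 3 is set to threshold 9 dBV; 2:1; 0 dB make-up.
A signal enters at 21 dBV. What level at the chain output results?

9.05 dBV

Stage 1: overshoot 12 dB → 12/12 = 1 dB → 10 dBV.
Stage 2: overshoot 1 dB → 1/10 = 0.1 dB → 9.1 dBV.
Stage 3: overshoot 0.1 dB → 0.1/2 = 0.05 dB → 9.05 dBV.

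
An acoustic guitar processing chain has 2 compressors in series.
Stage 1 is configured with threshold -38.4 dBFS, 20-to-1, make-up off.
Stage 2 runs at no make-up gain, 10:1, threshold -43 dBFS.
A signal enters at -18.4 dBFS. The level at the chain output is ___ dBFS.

-42.44 dBFS

Stage 1: overshoot 20 dB → 20/20 = 1 dB → -37.4 dBFS.
Stage 2: 5.6 dB above -43 dBFS, reduced 10:1 to 0.56 dB above → -42.44 dBFS.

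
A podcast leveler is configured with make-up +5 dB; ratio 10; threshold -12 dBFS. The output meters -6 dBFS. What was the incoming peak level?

-2 dBFS

Before make-up, the level was -6 − 5 = -11 dBFS.
Post-compression overshoot = -11 − (-12) = 1 dB.
Input overshoot = R × output overshoot = 10 dB → input = -12 + 10 = -2 dBFS.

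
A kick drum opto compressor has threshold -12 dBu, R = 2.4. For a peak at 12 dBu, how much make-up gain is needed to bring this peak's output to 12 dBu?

14 dB

Without make-up, output = threshold + overshoot/2.4 = -12 + 10 = -2 dBu.
Gap to target: 14 dB.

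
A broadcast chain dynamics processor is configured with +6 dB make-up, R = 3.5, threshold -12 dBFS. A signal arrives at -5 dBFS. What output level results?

Overshoot: -5 − (-12) = 7 dB.
At 3.5:1 the overshoot is divided by 3.5, leaving 2 dB above threshold.
Output = -12 + 2 = -10 dBFS; make-up adds 6 dB, giving -4 dBFS.

-4 dBFS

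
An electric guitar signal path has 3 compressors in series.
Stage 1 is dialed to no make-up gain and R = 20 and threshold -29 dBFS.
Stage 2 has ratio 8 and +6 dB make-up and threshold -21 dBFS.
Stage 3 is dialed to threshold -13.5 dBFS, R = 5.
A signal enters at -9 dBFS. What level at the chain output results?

-22 dBFS

Stage 1: overshoot 20 dB → 20/20 = 1 dB → -28 dBFS.
Stage 2: -28 dBFS ≤ -21 dBFS, so stage 2 doesn't engage; make-up brings it to -22 dBFS.
Stage 3: below threshold (-22 ≤ -13.5); passes unchanged; output -22 dBFS.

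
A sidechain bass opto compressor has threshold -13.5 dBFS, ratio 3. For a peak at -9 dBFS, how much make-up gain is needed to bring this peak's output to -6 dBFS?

Without make-up, output = threshold + overshoot/3 = -13.5 + 1.5 = -12 dBFS.
Gap to target: 6 dB.

6 dB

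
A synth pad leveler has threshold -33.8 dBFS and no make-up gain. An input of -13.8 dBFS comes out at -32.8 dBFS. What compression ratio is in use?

Input overshoot = -13.8 − (-33.8) = 20 dB; output overshoot = -32.8 − (-33.8) = 1 dB.
Ratio = 20 / 1 = 20.

20:1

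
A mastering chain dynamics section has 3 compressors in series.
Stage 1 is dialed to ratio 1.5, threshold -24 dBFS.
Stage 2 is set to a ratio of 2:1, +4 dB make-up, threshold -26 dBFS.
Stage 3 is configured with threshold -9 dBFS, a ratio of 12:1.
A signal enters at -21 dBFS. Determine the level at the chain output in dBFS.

Stage 1: 3 dB above -24 dBFS, reduced 1.5:1 to 2 dB above → -22 dBFS.
Stage 2: overshoot 4 dB → 4/2 = 2 dB → -24 dBFS; +4 dB make-up → -20 dBFS.
Stage 3: below threshold (-20 ≤ -9); passes unchanged; output -20 dBFS.

-20 dBFS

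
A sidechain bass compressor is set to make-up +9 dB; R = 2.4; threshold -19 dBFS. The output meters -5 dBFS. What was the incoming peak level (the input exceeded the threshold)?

-7 dBFS

Before make-up, the level was -5 − 9 = -14 dBFS.
The compressed level sits -14 − (-19) = 5 dB over threshold.
Before 2.4:1 compression the overshoot was 5 × 2.4 = 12 dB, so input = -19 + 12 = -7 dBFS.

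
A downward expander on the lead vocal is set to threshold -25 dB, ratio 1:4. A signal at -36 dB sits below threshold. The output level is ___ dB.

Undershoot = (-25) − (-36) = 11 dB.
At 1:4, that expands to 44 dB under threshold.
Output = -25 − 44 = -69 dB.

-69 dB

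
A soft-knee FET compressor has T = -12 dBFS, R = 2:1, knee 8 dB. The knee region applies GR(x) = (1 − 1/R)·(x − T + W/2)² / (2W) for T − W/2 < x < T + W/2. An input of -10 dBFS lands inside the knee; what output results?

-11.125 dBFS

x − T + W/2 = -10 − (-12) + 4 = 6.
GR = (1 − 1/2) × 6² / 16 = 0.5 × 36 / 16 = 1.125 dB.
Output = -10 − 1.125 = -11.125 dBFS.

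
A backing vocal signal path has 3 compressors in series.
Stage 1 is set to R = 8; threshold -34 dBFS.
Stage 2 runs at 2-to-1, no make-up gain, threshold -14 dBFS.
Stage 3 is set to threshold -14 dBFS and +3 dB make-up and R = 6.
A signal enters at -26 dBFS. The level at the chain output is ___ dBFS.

Stage 1: 8 dB above -34 dBFS, reduced 8:1 to 1 dB above → -33 dBFS.
Stage 2: -33 dBFS is at or below the -14 dBFS threshold — no compression; output -33 dBFS.
Stage 3: -33 dBFS is at or below the -14 dBFS threshold — no compression; make-up brings it to -30 dBFS.

-30 dBFS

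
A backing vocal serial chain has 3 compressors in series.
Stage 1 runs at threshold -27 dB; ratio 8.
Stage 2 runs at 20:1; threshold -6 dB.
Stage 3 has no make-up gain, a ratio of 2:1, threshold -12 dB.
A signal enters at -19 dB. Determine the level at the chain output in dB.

Stage 1: 8 dB above -27 dB, reduced 8:1 to 1 dB above → -26 dB.
Stage 2: -26 dB ≤ -6 dB, so stage 2 doesn't engage; output -26 dB.
Stage 3: -26 dB ≤ -12 dB, so stage 3 doesn't engage; output -26 dB.

-26 dB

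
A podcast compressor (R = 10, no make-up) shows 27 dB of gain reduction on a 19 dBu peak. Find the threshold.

-11 dBu

Input is 30 dB above T (since output overshoot × R = input overshoot: (-8 − T)·10 = 19 − T gives T = -11 dBu).
Check: -11 + (19 − (-11))/10 = -11 + 3 = -8 dBu. ✓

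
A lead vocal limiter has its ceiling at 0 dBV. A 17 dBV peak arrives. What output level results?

0 dBV

A brickwall limiter is an ∞:1 compressor: any input above the ceiling is clamped to 0 dBV.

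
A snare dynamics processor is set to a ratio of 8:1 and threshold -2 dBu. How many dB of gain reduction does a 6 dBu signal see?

7 dB

6 dBu exceeds the threshold by 8 dB.
A 8:1 ratio leaves 1 dB of that excess.
GR = overshoot in − overshoot out = 8 − 1 = 7 dB.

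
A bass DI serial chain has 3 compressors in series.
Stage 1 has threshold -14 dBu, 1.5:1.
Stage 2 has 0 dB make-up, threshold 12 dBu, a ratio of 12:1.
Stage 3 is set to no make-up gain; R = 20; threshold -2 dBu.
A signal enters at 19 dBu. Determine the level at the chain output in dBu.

Stage 1: overshoot 33 dB → 33/1.5 = 22 dB → 8 dBu.
Stage 2: 8 dBu ≤ 12 dBu, so stage 2 doesn't engage; output 8 dBu.
Stage 3: overshoot 10 dB → 10/20 = 0.5 dB → -1.5 dBu.

-1.5 dBu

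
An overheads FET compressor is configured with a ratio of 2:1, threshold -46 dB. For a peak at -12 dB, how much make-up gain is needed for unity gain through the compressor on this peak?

Overshoot 34 dB → 34/2 = 17 dB after compression, so the compressed level is -46 + 17 = -29 dB.
Make-up = target − compressed = -12 − (-29) = 17 dB.

17 dB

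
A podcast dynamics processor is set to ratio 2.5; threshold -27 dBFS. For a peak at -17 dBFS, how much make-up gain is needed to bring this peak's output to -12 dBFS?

11 dB

The peak compresses to -27 + 10/2.5 = -23 dBFS.
To reach -12 dBFS requires -12 − (-23) = 11 dB of make-up.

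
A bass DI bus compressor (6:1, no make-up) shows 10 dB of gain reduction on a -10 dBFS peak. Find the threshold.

-22 dBFS

Gain reduction = -10 − (-20) = 10 dB; output overshoot = GR / (R − 1) = 10 / 5 = 2 dB.
Threshold = output − output overshoot = -20 − 2 = -22 dBFS.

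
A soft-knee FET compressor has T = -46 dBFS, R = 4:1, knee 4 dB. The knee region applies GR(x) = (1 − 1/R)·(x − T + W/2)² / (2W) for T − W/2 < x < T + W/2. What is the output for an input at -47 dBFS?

x − T + W/2 = -47 − (-46) + 2 = 1.
GR = (1 − 1/4) × 1² / 8 = 0.75 × 1 / 8 = 0.09375 dB.
Output = -47 − 0.09375 = -47.09375 dBFS.

-47.09375 dBFS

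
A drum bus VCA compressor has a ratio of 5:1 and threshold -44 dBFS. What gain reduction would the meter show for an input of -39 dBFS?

Overshoot = -39 − (-44) = 5 dB.
A 5:1 ratio leaves 1 dB of that excess.
GR = overshoot in − overshoot out = 5 − 1 = 4 dB.

4 dB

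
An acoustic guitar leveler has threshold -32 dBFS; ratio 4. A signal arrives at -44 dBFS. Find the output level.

-44 dBFS

-44 dBFS is 12 dB below the -32 dBFS threshold, so no gain reduction is applied.
Output = input = -44 dBFS.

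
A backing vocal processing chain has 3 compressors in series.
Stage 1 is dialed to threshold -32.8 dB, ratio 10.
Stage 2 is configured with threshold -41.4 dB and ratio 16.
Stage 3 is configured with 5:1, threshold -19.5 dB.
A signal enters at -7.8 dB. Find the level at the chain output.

Stage 1: -7.8 dB is 25 dB over -32.8 dB; at 10:1 that becomes 2.5 dB over, giving -30.3 dB.
Stage 2: 11.1 dB above -41.4 dB, reduced 16:1 to 0.69375 dB above → -40.70625 dB.
Stage 3: below threshold (-40.70625 ≤ -19.5); passes unchanged; output -40.70625 dB.

-40.70625 dB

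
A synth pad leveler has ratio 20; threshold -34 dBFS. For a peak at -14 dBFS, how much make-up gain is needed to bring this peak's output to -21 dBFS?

The peak compresses to -34 + 20/20 = -33 dBFS.
To reach -21 dBFS requires -21 − (-33) = 12 dB of make-up.

12 dB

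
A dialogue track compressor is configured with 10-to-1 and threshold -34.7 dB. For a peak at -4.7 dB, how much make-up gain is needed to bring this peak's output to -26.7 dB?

5 dB

The peak compresses to -34.7 + 30/10 = -31.7 dB.
To reach -26.7 dB requires -26.7 − (-31.7) = 5 dB of make-up.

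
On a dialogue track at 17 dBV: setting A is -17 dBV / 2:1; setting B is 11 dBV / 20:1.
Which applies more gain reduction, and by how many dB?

A, by 11.3 dB

A: overshoot 34 dB → output overshoot 17 dB → GR 17 dB.
B: overshoot 6 dB → output overshoot 0.3 dB → GR 5.7 dB.
A reduces 11.3 dB more.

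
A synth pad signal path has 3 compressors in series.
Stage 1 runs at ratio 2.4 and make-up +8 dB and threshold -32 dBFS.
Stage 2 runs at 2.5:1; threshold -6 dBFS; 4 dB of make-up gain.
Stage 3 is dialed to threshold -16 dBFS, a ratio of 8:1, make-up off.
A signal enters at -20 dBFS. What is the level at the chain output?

Stage 1: 12 dB above -32 dBFS, reduced 2.4:1 to 5 dB above → -27 dBFS; +8 dB make-up → -19 dBFS.
Stage 2: below threshold (-19 ≤ -6); passes unchanged; make-up brings it to -15 dBFS.
Stage 3: 1 dB above -16 dBFS, reduced 8:1 to 0.125 dB above → -15.875 dBFS.

-15.875 dBFS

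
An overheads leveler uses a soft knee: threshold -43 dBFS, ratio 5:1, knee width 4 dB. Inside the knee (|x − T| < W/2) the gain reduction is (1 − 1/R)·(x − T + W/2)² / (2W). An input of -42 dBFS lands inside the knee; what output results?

x − T + W/2 = -42 − (-43) + 2 = 3.
GR = (1 − 1/5) × 3² / 8 = 0.8 × 9 / 8 = 0.9 dB.
Output = -42 − 0.9 = -42.9 dBFS.

-42.9 dBFS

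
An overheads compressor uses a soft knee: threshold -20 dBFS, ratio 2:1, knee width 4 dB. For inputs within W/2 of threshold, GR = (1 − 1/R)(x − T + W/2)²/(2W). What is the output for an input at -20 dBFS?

x − T + W/2 = -20 − (-20) + 2 = 2.
GR = (1 − 1/2) × 2² / 8 = 0.5 × 4 / 8 = 0.25 dB.
Output = -20 − 0.25 = -20.25 dBFS.

-20.25 dBFS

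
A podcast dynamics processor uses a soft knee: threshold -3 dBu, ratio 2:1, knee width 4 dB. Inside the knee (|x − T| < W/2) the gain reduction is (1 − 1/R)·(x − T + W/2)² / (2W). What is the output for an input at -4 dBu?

x − T + W/2 = -4 − (-3) + 2 = 1.
GR = (1 − 1/2) × 1² / 8 = 0.5 × 1 / 8 = 0.0625 dB.
Output = -4 − 0.0625 = -4.0625 dBu.

-4.0625 dBu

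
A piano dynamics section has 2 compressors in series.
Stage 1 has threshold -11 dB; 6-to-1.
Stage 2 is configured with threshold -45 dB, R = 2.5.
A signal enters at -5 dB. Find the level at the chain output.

Stage 1: 6 dB above -11 dB, reduced 6:1 to 1 dB above → -10 dB.
Stage 2: 35 dB above -45 dB, reduced 2.5:1 to 14 dB above → -31 dB.

-31 dB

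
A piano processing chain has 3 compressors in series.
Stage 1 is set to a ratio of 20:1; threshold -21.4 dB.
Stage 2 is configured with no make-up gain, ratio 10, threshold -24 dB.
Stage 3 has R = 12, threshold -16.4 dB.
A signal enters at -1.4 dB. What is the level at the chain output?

Stage 1: -1.4 dB is 20 dB over -21.4 dB; at 20:1 that becomes 1 dB over, giving -20.4 dB.
Stage 2: overshoot 3.6 dB → 3.6/10 = 0.36 dB → -23.64 dB.
Stage 3: -23.64 dB is at or below the -16.4 dB threshold — no compression; output -23.64 dB.

-23.64 dB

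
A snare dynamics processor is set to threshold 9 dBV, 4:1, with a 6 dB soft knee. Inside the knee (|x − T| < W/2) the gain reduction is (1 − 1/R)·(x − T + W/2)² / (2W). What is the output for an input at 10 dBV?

9 dBV

x − T + W/2 = 10 − 9 + 3 = 4.
GR = (1 − 1/4) × 4² / 12 = 0.75 × 16 / 12 = 1 dB.
Output = 10 − 1 = 9 dBV.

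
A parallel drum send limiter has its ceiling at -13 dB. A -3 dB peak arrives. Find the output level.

At ∞:1, everything above -13 dB is held at the ceiling.

-13 dB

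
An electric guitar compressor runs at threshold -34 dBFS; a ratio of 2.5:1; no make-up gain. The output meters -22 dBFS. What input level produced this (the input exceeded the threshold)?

-4 dBFS

The compressed level sits -22 − (-34) = 12 dB over threshold.
Before 2.5:1 compression the overshoot was 12 × 2.5 = 30 dB, so input = -34 + 30 = -4 dBFS.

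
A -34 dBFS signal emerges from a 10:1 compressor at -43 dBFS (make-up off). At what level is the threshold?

-44 dBFS

Let T be the threshold. Output overshoot = (input overshoot)/R, so -43 − T = (-34 − T)/10.
10·(-43 − T) = -34 − T → 9·T = -430 − (-34) = -396.
T = -396/9 = -44 dBFS.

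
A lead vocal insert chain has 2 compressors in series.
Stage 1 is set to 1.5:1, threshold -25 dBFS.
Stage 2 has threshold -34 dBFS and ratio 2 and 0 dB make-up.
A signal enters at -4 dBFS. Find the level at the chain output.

Stage 1: -4 dBFS is 21 dB over -25 dBFS; at 1.5:1 that becomes 14 dB over, giving -11 dBFS.
Stage 2: -11 dBFS is 23 dB over -34 dBFS; at 2:1 that becomes 11.5 dB over, giving -22.5 dBFS.

-22.5 dBFS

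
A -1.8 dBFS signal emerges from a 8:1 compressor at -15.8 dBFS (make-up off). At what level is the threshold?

-17.8 dBFS

Input is 16 dB above T (since output overshoot × R = input overshoot: (-15.8 − T)·8 = -1.8 − T gives T = -17.8 dBFS).
Check: -17.8 + (-1.8 − (-17.8))/8 = -17.8 + 2 = -15.8 dBFS. ✓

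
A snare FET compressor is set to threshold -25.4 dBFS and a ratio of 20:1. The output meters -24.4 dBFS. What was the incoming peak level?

The compressed level sits -24.4 − (-25.4) = 1 dB over threshold.
Input overshoot = R × output overshoot = 20 dB → input = -25.4 + 20 = -5.4 dBFS.

-5.4 dBFS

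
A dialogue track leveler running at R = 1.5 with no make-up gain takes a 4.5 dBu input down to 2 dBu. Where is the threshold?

Let T be the threshold. Output overshoot = (input overshoot)/R, so 2 − T = (4.5 − T)/1.5.
1.5·(2 − T) = 4.5 − T → 0.5·T = 3 − 4.5 = -1.5.
T = -1.5/0.5 = -3 dBu.

-3 dBu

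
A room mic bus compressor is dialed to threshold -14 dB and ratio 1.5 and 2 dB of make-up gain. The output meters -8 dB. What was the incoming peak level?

-8 dB

Before make-up, the level was -8 − 2 = -10 dB.
That's 4 dB above the -14 dB threshold.
Input overshoot = R × output overshoot = 6 dB → input = -14 + 6 = -8 dB.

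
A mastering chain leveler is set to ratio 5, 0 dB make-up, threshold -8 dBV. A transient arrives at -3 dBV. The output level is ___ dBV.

Overshoot: -3 − (-8) = 5 dB.
The 5 dB excess becomes 1 dB after 5:1 reduction.
Output = -8 + 1 = -7 dBV.

-7 dBV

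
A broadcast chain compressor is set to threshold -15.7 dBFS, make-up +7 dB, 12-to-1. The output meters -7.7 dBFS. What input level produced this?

Before make-up, the level was -7.7 − 7 = -14.7 dBFS.
The compressed level sits -14.7 − (-15.7) = 1 dB over threshold.
Undo the ratio: input overshoot = 1 × 12 = 12 dB, giving input = -3.7 dBFS.

-3.7 dBFS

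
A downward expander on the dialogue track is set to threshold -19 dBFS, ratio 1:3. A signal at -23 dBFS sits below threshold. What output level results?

The input is 4 dB below the -19 dBFS threshold.
A 1:3 expander multiplies undershoot by 3: 4 × 3 = 12 dB below threshold.
Output = -19 − 12 = -31 dBFS.

-31 dBFS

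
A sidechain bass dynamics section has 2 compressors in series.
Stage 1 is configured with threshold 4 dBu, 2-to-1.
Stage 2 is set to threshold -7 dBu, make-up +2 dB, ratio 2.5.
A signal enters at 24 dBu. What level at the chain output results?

3.4 dBu

Stage 1: 20 dB above 4 dBu, reduced 2:1 to 10 dB above → 14 dBu.
Stage 2: overshoot 21 dB → 21/2.5 = 8.4 dB → 1.4 dBu; +2 dB make-up → 3.4 dBu.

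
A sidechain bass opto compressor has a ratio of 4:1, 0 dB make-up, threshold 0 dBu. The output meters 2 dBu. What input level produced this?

8 dBu

The compressed level sits 2 − 0 = 2 dB over threshold.
Undo the ratio: input overshoot = 2 × 4 = 8 dB, giving input = 8 dBu.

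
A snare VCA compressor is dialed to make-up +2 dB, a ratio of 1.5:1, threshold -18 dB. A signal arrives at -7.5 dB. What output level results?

Overshoot: -7.5 − (-18) = 10.5 dB.
1.5:1 compression reduces that to 10.5/1.5 = 7 dB over.
So the level is -18 + 7 = -11 dB; make-up adds 2 dB, giving -9 dB.

-9 dB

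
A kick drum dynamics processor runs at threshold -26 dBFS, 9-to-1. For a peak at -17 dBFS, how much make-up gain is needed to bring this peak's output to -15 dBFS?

Overshoot 9 dB → 9/9 = 1 dB after compression, so the compressed level is -26 + 1 = -25 dBFS.
Make-up = target − compressed = -15 − (-25) = 10 dB.

10 dB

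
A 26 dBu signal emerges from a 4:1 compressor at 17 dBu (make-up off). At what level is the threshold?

Gain reduction = 26 − 17 = 9 dB; output overshoot = GR / (R − 1) = 9 / 3 = 3 dB.
Threshold = output − output overshoot = 17 − 3 = 14 dBu.

14 dBu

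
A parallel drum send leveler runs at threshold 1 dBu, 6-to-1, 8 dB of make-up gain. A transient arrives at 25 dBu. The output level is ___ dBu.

13 dBu

Overshoot: 25 − 1 = 24 dB.
The 24 dB excess becomes 4 dB after 6:1 reduction.
That puts the output at 5 dBu; make-up adds 8 dB, giving 13 dBu.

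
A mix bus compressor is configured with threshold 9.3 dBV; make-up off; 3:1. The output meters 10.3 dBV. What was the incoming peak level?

The compressed level sits 10.3 − 9.3 = 1 dB over threshold.
Before 3:1 compression the overshoot was 1 × 3 = 3 dB, so input = 9.3 + 3 = 12.3 dBV.

12.3 dBV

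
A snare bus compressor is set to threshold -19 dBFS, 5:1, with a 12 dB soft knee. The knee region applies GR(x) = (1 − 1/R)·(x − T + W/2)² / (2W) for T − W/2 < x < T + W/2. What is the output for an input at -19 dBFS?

x − T + W/2 = -19 − (-19) + 6 = 6.
GR = (1 − 1/5) × 6² / 24 = 0.8 × 36 / 24 = 1.2 dB.
Output = -19 − 1.2 = -20.2 dBFS.

-20.2 dBFS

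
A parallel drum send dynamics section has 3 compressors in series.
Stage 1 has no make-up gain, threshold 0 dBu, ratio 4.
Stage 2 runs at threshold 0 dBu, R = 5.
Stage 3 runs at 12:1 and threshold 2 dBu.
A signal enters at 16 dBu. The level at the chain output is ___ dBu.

0.8 dBu

Stage 1: 16 dB above 0 dBu, reduced 4:1 to 4 dB above → 4 dBu.
Stage 2: 4 dB above 0 dBu, reduced 5:1 to 0.8 dB above → 0.8 dBu.
Stage 3: 0.8 dBu ≤ 2 dBu, so stage 3 doesn't engage; output 0.8 dBu.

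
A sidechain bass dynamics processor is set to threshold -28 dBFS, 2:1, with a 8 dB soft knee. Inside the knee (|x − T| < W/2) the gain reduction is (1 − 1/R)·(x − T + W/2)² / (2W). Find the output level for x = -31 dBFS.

x − T + W/2 = -31 − (-28) + 4 = 1.
GR = (1 − 1/2) × 1² / 16 = 0.5 × 1 / 16 = 0.03125 dB.
Output = -31 − 0.03125 = -31.03125 dBFS.

-31.03125 dBFS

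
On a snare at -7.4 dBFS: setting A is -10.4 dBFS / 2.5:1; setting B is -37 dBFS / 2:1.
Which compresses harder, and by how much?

A: GR = 3 − 3/2.5 = 1.8 dB.
B: GR = 29.6 − 29.6/2 = 14.8 dB.
Difference: 13 dB in favour of B.

B, by 13 dB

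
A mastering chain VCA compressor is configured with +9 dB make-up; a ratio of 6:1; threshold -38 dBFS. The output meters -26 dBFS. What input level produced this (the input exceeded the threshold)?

Remove make-up: -26 − 9 = -35 dBFS.
Post-compression overshoot = -35 − (-38) = 3 dB.
Input overshoot = R × output overshoot = 18 dB → input = -38 + 18 = -20 dBFS.

-20 dBFS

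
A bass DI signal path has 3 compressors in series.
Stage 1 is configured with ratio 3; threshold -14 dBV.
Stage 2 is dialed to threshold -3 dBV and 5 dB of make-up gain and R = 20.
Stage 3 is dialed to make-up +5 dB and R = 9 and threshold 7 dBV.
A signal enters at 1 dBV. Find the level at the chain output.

1 dBV

Stage 1: 1 dBV is 15 dB over -14 dBV; at 3:1 that becomes 5 dB over, giving -9 dBV.
Stage 2: below threshold (-9 ≤ -3); passes unchanged; make-up brings it to -4 dBV.
Stage 3: -4 dBV is at or below the 7 dBV threshold — no compression; make-up brings it to 1 dBV.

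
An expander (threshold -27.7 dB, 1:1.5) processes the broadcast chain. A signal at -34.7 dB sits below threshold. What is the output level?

-38.2 dB

Below threshold, a 1:1.5 expander applies gain = (1.5−1)×(T − x) of attenuation.
(1.5−1) × 7 = 3.5 dB, so output = -34.7 − 3.5 = -38.2 dB.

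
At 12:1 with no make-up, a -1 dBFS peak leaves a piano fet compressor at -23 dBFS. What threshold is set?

-25 dBFS

Input is 24 dB above T (since output overshoot × R = input overshoot: (-23 − T)·12 = -1 − T gives T = -25 dBFS).
Check: -25 + (-1 − (-25))/12 = -25 + 2 = -23 dBFS. ✓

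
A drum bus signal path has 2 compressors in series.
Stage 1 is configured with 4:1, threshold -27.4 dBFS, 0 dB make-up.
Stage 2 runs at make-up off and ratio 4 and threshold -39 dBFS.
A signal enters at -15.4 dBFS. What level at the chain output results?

Stage 1: overshoot 12 dB → 12/4 = 3 dB → -24.4 dBFS.
Stage 2: overshoot 14.6 dB → 14.6/4 = 3.65 dB → -35.35 dBFS.

-35.35 dBFS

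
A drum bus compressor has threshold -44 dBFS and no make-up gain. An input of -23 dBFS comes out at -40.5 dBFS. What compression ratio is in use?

6:1

Input overshoot = -23 − (-44) = 21 dB; output overshoot = -40.5 − (-44) = 3.5 dB.
Ratio = 21 / 3.5 = 6.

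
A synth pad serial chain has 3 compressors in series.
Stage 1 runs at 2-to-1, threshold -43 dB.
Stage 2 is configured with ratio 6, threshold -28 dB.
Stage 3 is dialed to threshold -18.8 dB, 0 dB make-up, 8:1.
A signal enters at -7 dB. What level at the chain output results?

Stage 1: overshoot 36 dB → 36/2 = 18 dB → -25 dB.
Stage 2: -25 dB is 3 dB over -28 dB; at 6:1 that becomes 0.5 dB over, giving -27.5 dB.
Stage 3: -27.5 dB is at or below the -18.8 dB threshold — no compression; output -27.5 dB.

-27.5 dB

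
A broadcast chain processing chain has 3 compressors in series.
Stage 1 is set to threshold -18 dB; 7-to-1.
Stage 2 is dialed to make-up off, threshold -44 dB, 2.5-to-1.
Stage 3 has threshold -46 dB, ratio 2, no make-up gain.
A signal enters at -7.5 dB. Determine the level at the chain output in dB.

Stage 1: overshoot 10.5 dB → 10.5/7 = 1.5 dB → -16.5 dB.
Stage 2: -16.5 dB is 27.5 dB over -44 dB; at 2.5:1 that becomes 11 dB over, giving -33 dB.
Stage 3: 13 dB above -46 dB, reduced 2:1 to 6.5 dB above → -39.5 dB.

-39.5 dB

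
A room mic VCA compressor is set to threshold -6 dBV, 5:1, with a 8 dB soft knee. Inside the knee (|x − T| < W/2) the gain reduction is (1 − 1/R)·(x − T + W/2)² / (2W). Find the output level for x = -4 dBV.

-5.8 dBV

x − T + W/2 = -4 − (-6) + 4 = 6.
GR = (1 − 1/5) × 6² / 16 = 0.8 × 36 / 16 = 1.8 dB.
Output = -4 − 1.8 = -5.8 dBV.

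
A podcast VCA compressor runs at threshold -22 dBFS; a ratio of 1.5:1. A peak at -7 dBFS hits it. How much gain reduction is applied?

Overshoot = -7 − (-22) = 15 dB.
At 1.5:1, output sits 15/1.5 = 10 dB above threshold.
GR = overshoot in − overshoot out = 15 − 10 = 5 dB.

5 dB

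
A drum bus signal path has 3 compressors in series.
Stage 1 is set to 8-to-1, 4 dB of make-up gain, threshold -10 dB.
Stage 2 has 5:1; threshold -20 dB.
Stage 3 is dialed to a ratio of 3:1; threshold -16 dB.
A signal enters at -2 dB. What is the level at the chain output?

-17 dB

Stage 1: -2 dB is 8 dB over -10 dB; at 8:1 that becomes 1 dB over, giving -9 dB; +4 dB make-up → -5 dB.
Stage 2: -5 dB is 15 dB over -20 dB; at 5:1 that becomes 3 dB over, giving -17 dB.
Stage 3: -17 dB is at or below the -16 dB threshold — no compression; output -17 dB.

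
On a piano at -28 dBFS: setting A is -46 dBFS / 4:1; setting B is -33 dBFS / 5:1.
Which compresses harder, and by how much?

A, by 9.5 dB

A: overshoot 18 dB → output overshoot 4.5 dB → GR 13.5 dB.
B: overshoot 5 dB → output overshoot 1 dB → GR 4 dB.
Difference: 9.5 dB in favour of A.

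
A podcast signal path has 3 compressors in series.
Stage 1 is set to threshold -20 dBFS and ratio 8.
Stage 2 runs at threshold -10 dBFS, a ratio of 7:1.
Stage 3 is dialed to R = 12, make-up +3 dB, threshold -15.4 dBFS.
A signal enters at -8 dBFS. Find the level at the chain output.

Stage 1: overshoot 12 dB → 12/8 = 1.5 dB → -18.5 dBFS.
Stage 2: -18.5 dBFS is at or below the -10 dBFS threshold — no compression; output -18.5 dBFS.
Stage 3: -18.5 dBFS ≤ -15.4 dBFS, so stage 3 doesn't engage; make-up brings it to -15.5 dBFS.

-15.5 dBFS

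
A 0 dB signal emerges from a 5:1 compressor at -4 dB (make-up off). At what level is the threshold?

-5 dB

Let T be the threshold. Output overshoot = (input overshoot)/R, so -4 − T = (0 − T)/5.
5·(-4 − T) = 0 − T → 4·T = -20 − 0 = -20.
T = -20/4 = -5 dB.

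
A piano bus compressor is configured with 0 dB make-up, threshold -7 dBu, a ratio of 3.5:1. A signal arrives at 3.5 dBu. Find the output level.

3.5 dBu sits 10.5 dB over threshold.
3.5:1 compression reduces that to 10.5/3.5 = 3 dB over.
So the level is -7 + 3 = -4 dBu.

-4 dBu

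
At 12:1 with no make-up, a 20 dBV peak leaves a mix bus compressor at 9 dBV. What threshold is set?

Gain reduction = 20 − 9 = 11 dB; output overshoot = GR / (R − 1) = 11 / 11 = 1 dB.
Threshold = output − output overshoot = 9 − 1 = 8 dBV.

8 dBV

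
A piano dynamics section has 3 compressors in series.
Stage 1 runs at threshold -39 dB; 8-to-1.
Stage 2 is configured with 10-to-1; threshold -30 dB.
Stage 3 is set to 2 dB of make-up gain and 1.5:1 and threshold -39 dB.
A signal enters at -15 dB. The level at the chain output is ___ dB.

-35 dB

Stage 1: 24 dB above -39 dB, reduced 8:1 to 3 dB above → -36 dB.
Stage 2: -36 dB is at or below the -30 dB threshold — no compression; output -36 dB.
Stage 3: 3 dB above -39 dB, reduced 1.5:1 to 2 dB above → -37 dB; +2 dB make-up → -35 dB.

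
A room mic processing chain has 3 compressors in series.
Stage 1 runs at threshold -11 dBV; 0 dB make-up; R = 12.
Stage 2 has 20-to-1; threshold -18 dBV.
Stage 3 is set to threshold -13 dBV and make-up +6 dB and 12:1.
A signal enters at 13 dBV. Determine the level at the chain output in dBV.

Stage 1: 24 dB above -11 dBV, reduced 12:1 to 2 dB above → -9 dBV.
Stage 2: overshoot 9 dB → 9/20 = 0.45 dB → -17.55 dBV.
Stage 3: -17.55 dBV ≤ -13 dBV, so stage 3 doesn't engage; make-up brings it to -11.55 dBV.

-11.55 dBV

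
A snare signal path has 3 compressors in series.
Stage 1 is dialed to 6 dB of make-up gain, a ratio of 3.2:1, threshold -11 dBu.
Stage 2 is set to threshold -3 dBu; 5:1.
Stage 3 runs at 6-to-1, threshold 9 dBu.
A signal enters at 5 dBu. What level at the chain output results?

Stage 1: overshoot 16 dB → 16/3.2 = 5 dB → -6 dBu; +6 dB make-up → 0 dBu.
Stage 2: 3 dB above -3 dBu, reduced 5:1 to 0.6 dB above → -2.4 dBu.
Stage 3: -2.4 dBu ≤ 9 dBu, so stage 3 doesn't engage; output -2.4 dBu.

-2.4 dBu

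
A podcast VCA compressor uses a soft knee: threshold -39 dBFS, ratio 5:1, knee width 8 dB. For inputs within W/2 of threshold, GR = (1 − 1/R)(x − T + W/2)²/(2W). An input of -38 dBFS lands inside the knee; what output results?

x − T + W/2 = -38 − (-39) + 4 = 5.
GR = (1 − 1/5) × 5² / 16 = 0.8 × 25 / 16 = 1.25 dB.
Output = -38 − 1.25 = -39.25 dBFS.

-39.25 dBFS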